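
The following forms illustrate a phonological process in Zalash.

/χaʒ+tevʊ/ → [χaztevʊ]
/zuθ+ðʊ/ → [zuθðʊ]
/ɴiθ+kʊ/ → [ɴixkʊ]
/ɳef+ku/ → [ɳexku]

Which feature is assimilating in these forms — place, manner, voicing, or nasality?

place

Comparing underlying and surface forms, /ʒ/ → [z] is the alternation; the neighbouring /t/ is constant.
The change postalveolar → alveolar matches the place of the following /t/, identifying this as place assimilation.
The other alternating forms pattern the same way: /θ/ → [x] before /k/ (dental → velar, matching velar); /f/ → [x] before /k/ (labiodental → velar, matching velar) — only place changes, and always toward the following segment.
No alternation appears in [zuθðʊ]: there the adjacent consonants already agree in place (/θ/ and /ð/ are both dental), so this form is consistent with the same rule.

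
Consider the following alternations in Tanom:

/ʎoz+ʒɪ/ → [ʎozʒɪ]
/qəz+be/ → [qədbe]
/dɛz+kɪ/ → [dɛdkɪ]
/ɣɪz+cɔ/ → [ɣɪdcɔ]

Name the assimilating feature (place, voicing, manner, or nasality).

manner

Underlying /z/ is realised as [d] next to /b/; /b/ itself does not change.
/z/ is a fricative while /b/ is a stop; the output [d] is a stop, matching the trigger — so the feature that spreads is manner.
The other alternating forms pattern the same way: /z/ → [d] before /k/ (fricative → stop, matching a stop); /z/ → [d] before /c/ (fricative → stop, matching a stop) — only manner changes, and always toward the following segment.
No alternation appears in [ʎozʒɪ]: there the adjacent consonants already agree in manner (/z/ and /ʒ/ are both fricatives), so this form is consistent with the same rule.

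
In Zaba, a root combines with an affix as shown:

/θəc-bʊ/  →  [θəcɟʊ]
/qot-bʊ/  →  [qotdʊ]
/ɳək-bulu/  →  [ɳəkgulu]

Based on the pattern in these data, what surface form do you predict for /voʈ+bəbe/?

[voʈɖəbe]

The data show progressive place assimilation: /b/ → [ɟ] after /c/; /b/ → [d] after /t/; /b/ → [g] after /k/. In each pair only place changes, matching the preceding consonant, while manner and voice stay constant.
The rule targets /b/ (voiced bilabial stop), which sits after the trigger /ʈ/ (retroflex).
The voiced retroflex stop is [ɖ], so /b/ → [ɖ].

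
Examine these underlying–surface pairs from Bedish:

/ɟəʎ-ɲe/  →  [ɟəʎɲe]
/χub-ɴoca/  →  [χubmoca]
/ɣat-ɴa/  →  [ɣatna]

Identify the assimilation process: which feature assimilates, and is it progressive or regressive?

progressive place assimilation

Underlying /ɴ/ is realised as [m] next to /b/; /b/ itself does not change.
/ɴ/ is uvular while /b/ is bilabial; the output [m] is bilabial, matching the trigger — so the feature that spreads is place.
Manner and voice are unchanged, so the assimilation is partial, not total.
The same holds elsewhere in the data: /ɴ/ → [n] after /t/ (uvular → alveolar, matching alveolar) — only place changes, and always toward the preceding segment.
No alternation appears in [ɟəʎɲe]: there the adjacent consonants already agree in place (/ɲ/ and /ʎ/ are both palatal), so this form is consistent with the same rule.
Since the segment that changes follows the conditioning segment, the assimilation is progressive.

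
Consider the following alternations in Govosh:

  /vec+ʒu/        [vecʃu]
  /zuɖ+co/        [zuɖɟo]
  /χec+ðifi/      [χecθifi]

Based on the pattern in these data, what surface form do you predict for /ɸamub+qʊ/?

The data show progressive voicing assimilation: /ʒ/ → [ʃ] after /c/; /c/ → [ɟ] after /ɖ/; /ð/ → [θ] after /c/. In each pair only voicing changes, matching the preceding consonant, while place and manner stay constant.
/q/ is a voiceless uvular stop. The preceding trigger /b/ is voiced, so /q/ must become voiced as well.
Changing only its voicing to voiced gives [ɢ] — the voiced uvular stop.

[ɸamubɢʊ]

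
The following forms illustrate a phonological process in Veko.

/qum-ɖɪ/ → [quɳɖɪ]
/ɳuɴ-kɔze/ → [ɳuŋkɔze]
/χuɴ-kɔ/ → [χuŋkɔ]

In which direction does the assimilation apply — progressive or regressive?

regressive

The segment that alternates is /m/, which surfaces as [ɳ] when adjacent to /ɖ/.
/m/ is bilabial while /ɖ/ is retroflex; the output [ɳ] is retroflex, matching the trigger — so the feature that spreads is place.
The other alternating form patterns the same way: /ɴ/ → [ŋ] before /k/ (uvular → velar, matching velar) — only place changes, and always toward the following segment.
The trigger is the following segment, so the direction is regressive (anticipatory).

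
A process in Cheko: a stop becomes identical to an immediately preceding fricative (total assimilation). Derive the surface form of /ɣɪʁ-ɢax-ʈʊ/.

[ɣɪʁʁaxxʊ]

/ɢ/ is the segment targeted by the rule; it sits immediately after /ʁ/, so it assimilates completely and surfaces as [ʁ].
At the second juncture, /ʈ/ likewise becomes [x] adjacent to /x/.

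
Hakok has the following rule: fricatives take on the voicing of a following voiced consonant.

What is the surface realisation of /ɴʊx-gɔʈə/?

The rule targets /x/ (voiceless velar fricative), which sits before the trigger /g/ (voiced).
Changing only its voicing to voiced gives [ɣ] — the voiced velar fricative.

[ɴʊɣgɔʈə]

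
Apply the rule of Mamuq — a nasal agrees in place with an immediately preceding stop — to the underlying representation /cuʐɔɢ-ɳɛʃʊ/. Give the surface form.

[cuʐɔɢɴɛʃʊ]

The rule targets /ɳ/ (voiced retroflex nasal), which sits after the trigger /ɢ/ (uvular).
Changing only its place to uvular gives [ɴ] — the voiced uvular nasal.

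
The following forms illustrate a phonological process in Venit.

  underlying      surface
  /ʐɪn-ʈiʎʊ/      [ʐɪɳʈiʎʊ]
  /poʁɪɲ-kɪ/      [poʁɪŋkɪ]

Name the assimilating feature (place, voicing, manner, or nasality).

place

Underlying /n/ is realised as [ɳ] next to /ʈ/; /ʈ/ itself does not change.
/n/ is alveolar while /ʈ/ is retroflex; the output [ɳ] is retroflex, matching the trigger — so the feature that spreads is place.
The same holds elsewhere in the data: /ɲ/ → [ŋ] before /k/ (palatal → velar, matching velar) — only place changes, and always toward the following segment.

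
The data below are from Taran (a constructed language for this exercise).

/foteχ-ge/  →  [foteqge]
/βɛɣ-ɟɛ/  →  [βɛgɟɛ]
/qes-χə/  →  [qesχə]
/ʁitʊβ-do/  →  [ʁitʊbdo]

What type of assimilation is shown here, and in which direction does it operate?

regressive manner assimilation

The segment that alternates is /χ/, which surfaces as [q] when adjacent to /g/.
The change fricative → stop matches the manner of the following /g/, identifying this as manner assimilation.
Place and voice are unchanged, so the assimilation is partial, not total.
Checking the remaining alternations: /ɣ/ → [g] before /ɟ/ (fricative → stop, matching a stop); /β/ → [b] before /d/ (fricative → stop, matching a stop) — only manner changes, and always toward the following segment.
No alternation appears in [qesχə]: there the adjacent consonants already agree in manner (/s/ and /χ/ are both fricatives), so this form is consistent with the same rule.
Since the segment that changes precedes the conditioning segment, the assimilation is regressive.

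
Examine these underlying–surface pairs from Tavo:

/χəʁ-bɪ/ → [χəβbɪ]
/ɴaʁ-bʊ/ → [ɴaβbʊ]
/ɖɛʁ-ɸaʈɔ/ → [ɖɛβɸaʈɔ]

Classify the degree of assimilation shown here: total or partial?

partial assimilation

Comparing underlying and surface forms, /ʁ/ → [β] is the alternation; the neighbouring /b/ is constant.
/ʁ/ is uvular while /b/ is bilabial; the output [β] is bilabial, matching the trigger — so the feature that spreads is place.
Manner and voice are unchanged, so the assimilation is partial, not total.
The same holds elsewhere in the data: /ʁ/ → [β] before /ɸ/ (uvular → bilabial, matching bilabial) — only place changes, and always toward the following segment.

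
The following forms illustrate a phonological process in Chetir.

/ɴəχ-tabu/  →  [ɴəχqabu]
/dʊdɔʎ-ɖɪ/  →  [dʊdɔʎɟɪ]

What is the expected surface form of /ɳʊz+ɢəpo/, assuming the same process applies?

[ɳʊzdəpo]

The data show progressive place assimilation: /t/ → [q] after /χ/; /ɖ/ → [ɟ] after /ʎ/. In each pair only place changes, matching the preceding consonant, while manner and voice stay constant.
/ɢ/ is a voiced uvular stop. The preceding trigger /z/ is alveolar, so /ɢ/ must become alveolar as well.
A voiced alveolar stop is [d], so the surface segment is [d].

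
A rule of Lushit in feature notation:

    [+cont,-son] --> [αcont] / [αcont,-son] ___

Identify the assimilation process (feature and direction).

The rule copies [cont] (continuancy) from the environment onto the target fricatives; since [±cont] encodes the stop/fricative manner contrast, the assimilating dimension is manner.
Since the environment is written before the underscore, the trigger precedes the target; the direction is progressive.

progressive manner assimilation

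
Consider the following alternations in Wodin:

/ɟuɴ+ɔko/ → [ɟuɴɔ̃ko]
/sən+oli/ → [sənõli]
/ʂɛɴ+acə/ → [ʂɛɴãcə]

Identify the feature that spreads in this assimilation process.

The vowel /ɔ/ surfaces as nasalised [ɔ̃] next to the preceding nasal /ɴ/ — it has acquired the [+nasal] feature of its neighbour.
Likewise in the remaining data: /o/ → [õ] after /n/; /a/ → [ã] after /ɴ/ — each time a vowel is nasalised next to a preceding nasal.

nasality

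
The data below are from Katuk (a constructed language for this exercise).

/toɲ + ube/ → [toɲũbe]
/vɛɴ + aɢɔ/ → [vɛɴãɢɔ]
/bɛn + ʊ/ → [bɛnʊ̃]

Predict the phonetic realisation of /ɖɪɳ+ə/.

[ɖɪɳə̃]

The data show progressive nasality assimilation (vowel nasalisation): /u/ → [ũ] after /ɲ/; /a/ → [ã] after /ɴ/; /ʊ/ → [ʊ̃] after /n/ — a vowel is nasalised by an immediately preceding nasal consonant.
/ə/ sits next to the nasal /ɳ/ and is therefore nasalised to [ə̃].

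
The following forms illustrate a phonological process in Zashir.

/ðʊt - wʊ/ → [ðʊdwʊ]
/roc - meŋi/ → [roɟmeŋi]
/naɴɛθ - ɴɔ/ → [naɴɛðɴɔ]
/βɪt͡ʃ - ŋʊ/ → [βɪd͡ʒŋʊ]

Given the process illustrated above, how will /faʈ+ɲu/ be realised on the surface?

[faɖɲu]

The data show regressive voicing assimilation: /t/ → [d] before /w/; /c/ → [ɟ] before /m/; /θ/ → [ð] before /ɴ/; /t͡ʃ/ → [d͡ʒ] before /ŋ/. In each pair only voicing changes, matching the following consonant, while place and manner stay constant.
/ʈ/ is a voiceless retroflex stop. The following trigger /ɲ/ is voiced, so /ʈ/ must become voiced as well.
Changing only its voicing to voiced gives [ɖ] — the voiced retroflex stop.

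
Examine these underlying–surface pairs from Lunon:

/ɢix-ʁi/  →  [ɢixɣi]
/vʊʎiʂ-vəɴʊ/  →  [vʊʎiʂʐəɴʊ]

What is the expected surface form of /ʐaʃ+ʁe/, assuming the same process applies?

[ʐaʃʒe]

The data show progressive place assimilation: /ʁ/ → [ɣ] after /x/; /v/ → [ʐ] after /ʂ/. In each pair only place changes, matching the preceding consonant, while manner and voice stay constant.
/ʁ/ is a voiced uvular fricative. The preceding trigger /ʃ/ is postalveolar, so /ʁ/ must become postalveolar as well.
The voiced postalveolar fricative is [ʒ], so /ʁ/ → [ʒ].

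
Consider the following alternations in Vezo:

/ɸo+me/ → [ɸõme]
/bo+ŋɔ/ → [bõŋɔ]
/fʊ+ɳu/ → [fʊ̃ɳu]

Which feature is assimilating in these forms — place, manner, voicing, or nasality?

The vowel /o/ surfaces as nasalised [õ] next to the following nasal /m/ — it has acquired the [+nasal] feature of its neighbour.
Likewise in the remaining data: /o/ → [õ] before /ŋ/; /ʊ/ → [ʊ̃] before /ɳ/ — each time a vowel is nasalised next to a following nasal.

nasality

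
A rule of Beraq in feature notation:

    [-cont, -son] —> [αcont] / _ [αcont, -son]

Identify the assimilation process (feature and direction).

The shared variable α links the value of [cont] on the target to that of the neighbouring obstruent. [cont] distinguishes stops from fricatives — a manner-of-articulation feature — so this is manner assimilation.
The conditioning segment sits to the right of the focus bar, meaning the trigger follows the segment that changes — regressive assimilation.

regressive manner assimilation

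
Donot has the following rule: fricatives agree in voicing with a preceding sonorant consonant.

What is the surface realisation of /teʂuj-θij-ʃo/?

[teʂujðijʒo]

The rule targets /θ/ (voiceless dental fricative), which sits after the trigger /j/ (voiced).
The voiced dental fricative is [ð], so /θ/ → [ð].
At the second juncture, /ʃ/ likewise becomes [ʒ] adjacent to /j/.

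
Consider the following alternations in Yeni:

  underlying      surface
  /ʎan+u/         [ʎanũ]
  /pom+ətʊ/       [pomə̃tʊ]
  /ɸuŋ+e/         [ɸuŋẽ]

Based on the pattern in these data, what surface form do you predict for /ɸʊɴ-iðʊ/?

[ɸʊɴĩðʊ]

The data show progressive nasality assimilation (vowel nasalisation): /u/ → [ũ] after /n/; /ə/ → [ə̃] after /m/; /e/ → [ẽ] after /ŋ/ — a vowel is nasalised by an immediately preceding nasal consonant.
/i/ sits next to the nasal /ɴ/ and is therefore nasalised to [ĩ].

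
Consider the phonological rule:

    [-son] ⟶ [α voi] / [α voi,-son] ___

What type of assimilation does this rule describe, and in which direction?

The shared variable α links the value of [voi] on the target to the same value on the neighbouring segment, so voicing is the feature that assimilates.
Since the environment is written before the underscore, the trigger precedes the target; the direction is progressive.

progressive voicing assimilation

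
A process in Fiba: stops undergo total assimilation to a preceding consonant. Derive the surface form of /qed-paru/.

/p/ is the segment targeted by the rule; it sits immediately after /d/, so it assimilates completely and surfaces as [d].

[qeddaru]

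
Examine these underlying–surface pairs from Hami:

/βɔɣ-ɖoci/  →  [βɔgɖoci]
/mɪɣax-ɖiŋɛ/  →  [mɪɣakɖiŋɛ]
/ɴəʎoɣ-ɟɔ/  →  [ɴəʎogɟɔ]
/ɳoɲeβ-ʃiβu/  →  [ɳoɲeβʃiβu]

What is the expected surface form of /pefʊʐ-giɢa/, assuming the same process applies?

The data show regressive manner assimilation: /ɣ/ → [g] before /ɖ/; /x/ → [k] before /ɖ/; /ɣ/ → [g] before /ɟ/. In each pair only manner changes, matching the following consonant, while place and voice stay constant.
Nothing changes in [ɳoɲeβʃiβu]: there the adjacent consonants already agree in manner (/β/ and /ʃ/ are both fricatives), so this form is consistent with the same rule.
/ʐ/ is a voiced retroflex fricative. The following trigger /g/ is a stop, so /ʐ/ must become a stop as well.
A voiced retroflex stop is [ɖ], so the surface segment is [ɖ].

[pefʊɖgiɢa]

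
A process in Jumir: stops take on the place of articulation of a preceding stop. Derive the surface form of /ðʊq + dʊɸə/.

/d/ is a voiced alveolar stop. The preceding trigger /q/ is uvular, so /d/ must become uvular as well.
Changing only its place to uvular gives [ɢ] — the voiced uvular stop.

[ðʊqɢʊɸə]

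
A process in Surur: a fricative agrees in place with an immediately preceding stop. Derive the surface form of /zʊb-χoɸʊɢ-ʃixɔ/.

/χ/ is a voiceless uvular fricative. The preceding trigger /b/ is bilabial, so /χ/ must become bilabial as well.
A voiceless bilabial fricative is [ɸ], so the surface segment is [ɸ].
The same rule applies at the second boundary: /ʃ/ → [χ] next to /ɢ/.

[zʊbɸoɸʊɢχixɔ]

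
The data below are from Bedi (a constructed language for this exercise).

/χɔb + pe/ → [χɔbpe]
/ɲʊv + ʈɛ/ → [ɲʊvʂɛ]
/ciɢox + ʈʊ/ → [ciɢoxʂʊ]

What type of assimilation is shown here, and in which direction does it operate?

progressive manner assimilation

Comparing underlying and surface forms, /ʈ/ → [ʂ] is the alternation; the neighbouring /v/ is constant.
The change stop → fricative matches the manner of the preceding /v/, identifying this as manner assimilation.
Place and voice are unchanged, so the assimilation is partial, not total.
The same holds elsewhere in the data: /ʈ/ → [ʂ] after /x/ (stop → fricative, matching a fricative) — only manner changes, and always toward the preceding segment.
No alternation appears in [χɔbpe]: there the adjacent consonants already agree in manner (/p/ and /b/ are both stops), so this form is consistent with the same rule.
The trigger is the preceding segment, so the direction is progressive (perseverative).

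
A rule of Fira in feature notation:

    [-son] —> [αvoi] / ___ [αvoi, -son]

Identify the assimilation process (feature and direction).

regressive voicing assimilation

The shared variable α links the value of [voi] on the target to the same value on the neighbouring segment, so voicing is the feature that assimilates.
The conditioning segment sits to the right of the focus bar, meaning the trigger follows the segment that changes — regressive assimilation.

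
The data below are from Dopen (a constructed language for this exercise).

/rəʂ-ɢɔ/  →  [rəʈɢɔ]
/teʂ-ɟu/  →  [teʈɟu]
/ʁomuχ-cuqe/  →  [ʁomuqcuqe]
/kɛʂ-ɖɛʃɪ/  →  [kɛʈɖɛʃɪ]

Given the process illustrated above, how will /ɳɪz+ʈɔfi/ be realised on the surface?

The data show regressive manner assimilation: /ʂ/ → [ʈ] before /ɢ/; /ʂ/ → [ʈ] before /ɟ/; /χ/ → [q] before /c/; /ʂ/ → [ʈ] before /ɖ/. In each pair only manner changes, matching the following consonant, while place and voice stay constant.
/z/ is a voiced alveolar fricative. The following trigger /ʈ/ is a stop, so /z/ must become a stop as well.
Changing only its manner to stop gives [d] — the voiced alveolar stop.

[ɳɪdʈɔfi]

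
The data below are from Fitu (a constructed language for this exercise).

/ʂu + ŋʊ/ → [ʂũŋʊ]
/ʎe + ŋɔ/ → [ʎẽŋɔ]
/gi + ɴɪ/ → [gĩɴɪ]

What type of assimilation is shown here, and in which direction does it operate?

regressive nasality assimilation (vowel nasalisation)

The vowel /u/ surfaces as nasalised [ũ] next to the following nasal /ŋ/ — it has acquired the [+nasal] feature of its neighbour.
Likewise in the remaining data: /e/ → [ẽ] before /ŋ/; /i/ → [ĩ] before /ɴ/ — each time a vowel is nasalised next to a following nasal.
Because the conditioning nasal is to the right of the vowel that changes, the process is regressive (anticipatory).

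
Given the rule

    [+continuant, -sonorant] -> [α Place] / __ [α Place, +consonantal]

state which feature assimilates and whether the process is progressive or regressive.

The rule copies the place features (abbreviated [Place]) from the environment onto the target, so the assimilating feature is place.
Since the environment is written after the underscore, the trigger follows the target; the direction is regressive.

regressive place assimilation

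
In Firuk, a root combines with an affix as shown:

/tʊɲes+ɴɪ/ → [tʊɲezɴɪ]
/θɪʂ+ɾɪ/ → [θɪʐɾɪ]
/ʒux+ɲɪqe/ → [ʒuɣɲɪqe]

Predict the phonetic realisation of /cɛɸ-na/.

[cɛβna]

The data show regressive voicing assimilation: /s/ → [z] before /ɴ/; /ʂ/ → [ʐ] before /ɾ/; /x/ → [ɣ] before /ɲ/. In each pair only voicing changes, matching the following consonant, while place and manner stay constant.
The rule targets /ɸ/ (voiceless bilabial fricative), which sits before the trigger /n/ (voiced).
A voiced bilabial fricative is [β], so the surface segment is [β].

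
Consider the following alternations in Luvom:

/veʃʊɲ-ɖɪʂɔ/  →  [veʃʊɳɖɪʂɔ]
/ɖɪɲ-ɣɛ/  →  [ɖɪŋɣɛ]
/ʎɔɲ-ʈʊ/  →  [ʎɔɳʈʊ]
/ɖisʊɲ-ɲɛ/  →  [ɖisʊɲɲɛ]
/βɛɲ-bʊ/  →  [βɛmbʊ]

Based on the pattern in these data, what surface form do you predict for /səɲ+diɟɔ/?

The data show regressive place assimilation: /ɲ/ → [ɳ] before /ɖ/; /ɲ/ → [ŋ] before /ɣ/; /ɲ/ → [ɳ] before /ʈ/; /ɲ/ → [m] before /b/. In each pair only place changes, matching the following consonant, while manner and voice stay constant.
Nothing changes in [ɖisʊɲɲɛ]: there the adjacent consonants already agree in place (/ɲ/ and /ɲ/ are both palatal), so this form is consistent with the same rule.
/ɲ/ is a voiced palatal nasal. The following trigger /d/ is alveolar, so /ɲ/ must become alveolar as well.
The voiced alveolar nasal is [n], so /ɲ/ → [n].

[səndiɟɔ]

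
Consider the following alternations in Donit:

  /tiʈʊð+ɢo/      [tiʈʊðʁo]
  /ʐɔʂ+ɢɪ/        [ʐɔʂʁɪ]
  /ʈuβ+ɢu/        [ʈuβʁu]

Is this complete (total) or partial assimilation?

The segment that alternates is /ɢ/, which surfaces as [ʁ] when adjacent to /ð/.
/ɢ/ is a stop while /ð/ is a fricative; the output [ʁ] is a fricative, matching the trigger — so the feature that spreads is manner.
Place and voice are unchanged, so the assimilation is partial, not total.
The other alternating forms pattern the same way: /ɢ/ → [ʁ] after /ʂ/ (stop → fricative, matching a fricative); /ɢ/ → [ʁ] after /β/ (stop → fricative, matching a fricative) — only manner changes, and always toward the preceding segment.

partial assimilation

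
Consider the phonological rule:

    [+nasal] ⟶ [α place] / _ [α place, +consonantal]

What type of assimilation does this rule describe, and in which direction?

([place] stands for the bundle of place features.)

The rule copies the place features (abbreviated [place]) from the environment onto the target, so the assimilating feature is place.
The conditioning segment sits to the right of the focus bar, meaning the trigger follows the segment that changes — regressive assimilation.

regressive place assimilation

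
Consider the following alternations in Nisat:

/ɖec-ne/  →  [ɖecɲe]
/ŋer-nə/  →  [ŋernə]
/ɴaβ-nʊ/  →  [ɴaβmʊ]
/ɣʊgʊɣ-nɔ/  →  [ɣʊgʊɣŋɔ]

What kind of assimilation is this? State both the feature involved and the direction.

Underlying /n/ is realised as [ɲ] next to /c/; /c/ itself does not change.
/n/ is alveolar while /c/ is palatal; the output [ɲ] is palatal, matching the trigger — so the feature that spreads is place.
Manner and voice are unchanged, so the assimilation is partial, not total.
The other alternating forms pattern the same way: /n/ → [m] after /β/ (alveolar → bilabial, matching bilabial); /n/ → [ŋ] after /ɣ/ (alveolar → velar, matching velar) — only place changes, and always toward the preceding segment.
No alternation appears in [ŋernə]: there the adjacent consonants already agree in place (/n/ and /r/ are both alveolar), so this form is consistent with the same rule.
Since the segment that changes follows the conditioning segment, the assimilation is progressive.

progressive place assimilation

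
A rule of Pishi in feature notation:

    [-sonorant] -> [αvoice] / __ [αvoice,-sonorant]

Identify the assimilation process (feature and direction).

regressive voicing assimilation

The rule copies [voice] from the environment onto the target, so the assimilating feature is voicing.
The conditioning segment sits to the right of the focus bar, meaning the trigger follows the segment that changes — regressive assimilation.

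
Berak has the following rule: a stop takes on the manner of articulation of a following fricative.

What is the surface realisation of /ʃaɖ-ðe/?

[ʃaʐðe]

/ɖ/ is a voiced retroflex stop. The following trigger /ð/ is a fricative, so /ɖ/ must become a fricative as well.
The voiced retroflex fricative is [ʐ], so /ɖ/ → [ʐ].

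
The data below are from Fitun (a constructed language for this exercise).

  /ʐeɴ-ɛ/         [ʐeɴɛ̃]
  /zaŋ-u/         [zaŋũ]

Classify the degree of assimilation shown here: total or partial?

The vowel /ɛ/ surfaces as nasalised [ɛ̃] next to the preceding nasal /ɴ/ — it has acquired the [+nasal] feature of its neighbour.
Likewise in the remaining data: /u/ → [ũ] after /ŋ/ — each time a vowel is nasalised next to a preceding nasal.

partial assimilation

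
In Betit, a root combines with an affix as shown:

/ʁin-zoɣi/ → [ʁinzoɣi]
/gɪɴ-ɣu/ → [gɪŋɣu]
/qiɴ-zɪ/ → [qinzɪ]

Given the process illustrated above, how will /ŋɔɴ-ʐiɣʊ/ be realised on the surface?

The data show regressive place assimilation: /ɴ/ → [ŋ] before /ɣ/; /ɴ/ → [n] before /z/. In each pair only place changes, matching the following consonant, while manner and voice stay constant.
Nothing changes in [ʁinzoɣi]: there the adjacent consonants already agree in place (/n/ and /z/ are both alveolar), so this form is consistent with the same rule.
The rule targets /ɴ/ (voiced uvular nasal), which sits before the trigger /ʐ/ (retroflex).
The voiced retroflex nasal is [ɳ], so /ɴ/ → [ɳ].

[ŋɔɳʐiɣʊ]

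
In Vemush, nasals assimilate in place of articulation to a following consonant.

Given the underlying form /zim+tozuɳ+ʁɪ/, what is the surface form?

[zintozuɴʁɪ]

/m/ is a voiced bilabial nasal. The following trigger /t/ is alveolar, so /m/ must become alveolar as well.
The voiced alveolar nasal is [n], so /m/ → [n].
The same rule applies at the second boundary: /ɳ/ → [ɴ] next to /ʁ/.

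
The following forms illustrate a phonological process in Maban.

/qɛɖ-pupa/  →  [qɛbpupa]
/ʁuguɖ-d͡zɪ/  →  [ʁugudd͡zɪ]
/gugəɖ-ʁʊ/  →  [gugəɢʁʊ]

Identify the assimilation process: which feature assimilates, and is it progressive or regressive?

Comparing underlying and surface forms, /ɖ/ → [b] is the alternation; the neighbouring /p/ is constant.
/ɖ/ is retroflex while /p/ is bilabial; the output [b] is bilabial, matching the trigger — so the feature that spreads is place.
Manner and voice are unchanged, so the assimilation is partial, not total.
The same holds elsewhere in the data: /ɖ/ → [d] before /d͡z/ (retroflex → alveolar, matching alveolar); /ɖ/ → [ɢ] before /ʁ/ (retroflex → uvular, matching uvular) — only place changes, and always toward the following segment.
Since the segment that changes precedes the conditioning segment, the assimilation is regressive.

regressive place assimilation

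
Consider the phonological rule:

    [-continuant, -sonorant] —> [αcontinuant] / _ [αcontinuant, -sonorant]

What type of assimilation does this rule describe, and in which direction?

regressive manner assimilation

The rule copies [continuant] (continuancy) from the environment onto the target stops; since [±continuant] encodes the stop/fricative manner contrast, the assimilating dimension is manner.
Since the environment is written after the underscore, the trigger follows the target; the direction is regressive.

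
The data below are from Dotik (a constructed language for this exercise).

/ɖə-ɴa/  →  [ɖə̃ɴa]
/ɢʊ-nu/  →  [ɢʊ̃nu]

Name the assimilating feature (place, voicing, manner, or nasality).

The vowel /ə/ surfaces as nasalised [ə̃] next to the following nasal /ɴ/ — it has acquired the [+nasal] feature of its neighbour.
Likewise in the remaining data: /ʊ/ → [ʊ̃] before /n/ — each time a vowel is nasalised next to a following nasal.

nasality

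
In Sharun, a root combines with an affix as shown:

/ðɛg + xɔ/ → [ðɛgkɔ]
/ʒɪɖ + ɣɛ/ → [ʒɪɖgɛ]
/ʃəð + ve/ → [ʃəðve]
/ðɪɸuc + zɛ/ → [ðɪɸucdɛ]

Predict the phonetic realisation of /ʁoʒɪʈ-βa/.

[ʁoʒɪʈba]

The data show progressive manner assimilation: /x/ → [k] after /g/; /ɣ/ → [g] after /ɖ/; /z/ → [d] after /c/. In each pair only manner changes, matching the preceding consonant, while place and voice stay constant.
No alternation appears in [ʃəðve]: there the adjacent consonants already agree in manner (/v/ and /ð/ are both fricatives), so this form is consistent with the same rule.
/β/ is a voiced bilabial fricative. The preceding trigger /ʈ/ is a stop, so /β/ must become a stop as well.
A voiced bilabial stop is [b], so the surface segment is [b].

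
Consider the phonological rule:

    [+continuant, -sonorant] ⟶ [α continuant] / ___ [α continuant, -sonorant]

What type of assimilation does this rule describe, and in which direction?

regressive manner assimilation

The rule copies [continuant] (continuancy) from the environment onto the target fricatives; since [±continuant] encodes the stop/fricative manner contrast, the assimilating dimension is manner.
Since the environment is written after the underscore, the trigger follows the target; the direction is regressive.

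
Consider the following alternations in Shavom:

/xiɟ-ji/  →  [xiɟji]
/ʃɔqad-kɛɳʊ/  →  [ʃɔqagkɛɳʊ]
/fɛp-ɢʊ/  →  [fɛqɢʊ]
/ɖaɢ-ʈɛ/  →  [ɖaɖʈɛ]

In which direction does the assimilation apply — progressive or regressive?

Underlying /d/ is realised as [g] next to /k/; /k/ itself does not change.
/d/ is alveolar while /k/ is velar; the output [g] is velar, matching the trigger — so the feature that spreads is place.
The other alternating forms pattern the same way: /p/ → [q] before /ɢ/ (bilabial → uvular, matching uvular); /ɢ/ → [ɖ] before /ʈ/ (uvular → retroflex, matching retroflex) — only place changes, and always toward the following segment.
Nothing changes in [xiɟji]: there the adjacent consonants already agree in place (/ɟ/ and /j/ are both palatal), so this form is consistent with the same rule.
Since the segment that changes precedes the conditioning segment, the assimilation is regressive.

regressive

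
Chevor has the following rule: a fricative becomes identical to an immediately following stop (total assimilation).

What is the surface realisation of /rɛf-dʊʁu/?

[rɛddʊʁu]

/f/ is the segment targeted by the rule; it sits immediately before /d/, so it assimilates completely and surfaces as [d].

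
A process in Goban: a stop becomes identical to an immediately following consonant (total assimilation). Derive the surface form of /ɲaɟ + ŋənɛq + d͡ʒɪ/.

[ɲaŋŋənɛd͡ʒd͡ʒɪ]

/ɟ/ is the segment targeted by the rule; it sits immediately before /ŋ/, so it assimilates completely and surfaces as [ŋ].
At the second juncture, /q/ likewise becomes [d͡ʒ] adjacent to /d͡ʒ/.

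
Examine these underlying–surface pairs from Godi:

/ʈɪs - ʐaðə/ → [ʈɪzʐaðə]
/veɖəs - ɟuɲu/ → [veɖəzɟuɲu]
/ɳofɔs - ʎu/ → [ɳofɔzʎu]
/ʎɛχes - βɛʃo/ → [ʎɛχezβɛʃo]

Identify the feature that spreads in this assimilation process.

voicing

Comparing underlying and surface forms, /s/ → [z] is the alternation; the neighbouring /ʐ/ is constant.
The change voiceless → voiced matches the voicing of the following /ʐ/, identifying this as voicing assimilation.
Checking the remaining alternations: /s/ → [z] before /ɟ/ (voiceless → voiced, matching voiced); /s/ → [z] before /ʎ/ (voiceless → voiced, matching voiced); /s/ → [z] before /β/ (voiceless → voiced, matching voiced) — only voicing changes, and always toward the following segment.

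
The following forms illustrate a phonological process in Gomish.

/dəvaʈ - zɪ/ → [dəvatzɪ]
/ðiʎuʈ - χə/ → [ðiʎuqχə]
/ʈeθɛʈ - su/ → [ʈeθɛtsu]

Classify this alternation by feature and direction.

The segment that alternates is /ʈ/, which surfaces as [t] when adjacent to /z/.
/ʈ/ is retroflex while /z/ is alveolar; the output [t] is alveolar, matching the trigger — so the feature that spreads is place.
Manner and voice are unchanged, so the assimilation is partial, not total.
The other alternating forms pattern the same way: /ʈ/ → [q] before /χ/ (retroflex → uvular, matching uvular); /ʈ/ → [t] before /s/ (retroflex → alveolar, matching alveolar) — only place changes, and always toward the following segment.
Since the segment that changes precedes the conditioning segment, the assimilation is regressive.

regressive place assimilation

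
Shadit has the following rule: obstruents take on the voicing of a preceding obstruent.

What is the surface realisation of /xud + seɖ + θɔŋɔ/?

[xudzeɖðɔŋɔ]

/s/ is a voiceless alveolar fricative. The preceding trigger /d/ is voiced, so /s/ must become voiced as well.
The voiced alveolar fricative is [z], so /s/ → [z].
The same rule applies at the second boundary: /θ/ → [ð] next to /ɖ/.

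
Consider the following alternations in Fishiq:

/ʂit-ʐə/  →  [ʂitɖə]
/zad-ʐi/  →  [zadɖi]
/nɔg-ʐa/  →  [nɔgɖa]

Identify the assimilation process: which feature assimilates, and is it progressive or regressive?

Comparing underlying and surface forms, /ʐ/ → [ɖ] is the alternation; the neighbouring /t/ is constant.
/ʐ/ is a fricative while /t/ is a stop; the output [ɖ] is a stop, matching the trigger — so the feature that spreads is manner.
Place and voice are unchanged, so the assimilation is partial, not total.
The same holds elsewhere in the data: /ʐ/ → [ɖ] after /d/ (fricative → stop, matching a stop); /ʐ/ → [ɖ] after /g/ (fricative → stop, matching a stop) — only manner changes, and always toward the preceding segment.
Since the segment that changes follows the conditioning segment, the assimilation is progressive.

progressive manner assimilation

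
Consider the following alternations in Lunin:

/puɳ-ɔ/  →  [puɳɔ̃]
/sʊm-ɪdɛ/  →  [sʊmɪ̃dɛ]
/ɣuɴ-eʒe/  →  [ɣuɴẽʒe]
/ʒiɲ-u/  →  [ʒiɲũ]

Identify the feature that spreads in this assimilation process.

nasality

The vowel /ɔ/ surfaces as nasalised [ɔ̃] next to the preceding nasal /ɳ/ — it has acquired the [+nasal] feature of its neighbour.
Likewise in the remaining data: /ɪ/ → [ɪ̃] after /m/; /e/ → [ẽ] after /ɴ/; /u/ → [ũ] after /ɲ/ — each time a vowel is nasalised next to a preceding nasal.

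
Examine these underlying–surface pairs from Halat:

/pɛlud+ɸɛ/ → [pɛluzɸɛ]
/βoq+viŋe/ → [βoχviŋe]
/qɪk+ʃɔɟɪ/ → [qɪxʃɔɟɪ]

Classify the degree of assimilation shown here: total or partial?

partial assimilation

The segment that alternates is /d/, which surfaces as [z] when adjacent to /ɸ/.
The change stop → fricative matches the manner of the following /ɸ/, identifying this as manner assimilation.
Place and voice are unchanged, so the assimilation is partial, not total.
Checking the remaining alternations: /q/ → [χ] before /v/ (stop → fricative, matching a fricative); /k/ → [x] before /ʃ/ (stop → fricative, matching a fricative) — only manner changes, and always toward the following segment.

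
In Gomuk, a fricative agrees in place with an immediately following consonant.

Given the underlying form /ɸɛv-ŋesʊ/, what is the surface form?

[ɸɛɣŋesʊ]

The rule targets /v/ (voiced labiodental fricative), which sits before the trigger /ŋ/ (velar).
The voiced velar fricative is [ɣ], so /v/ → [ɣ].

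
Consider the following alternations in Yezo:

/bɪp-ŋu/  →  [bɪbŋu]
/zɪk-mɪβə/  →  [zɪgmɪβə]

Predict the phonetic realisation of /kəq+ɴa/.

The data show regressive voicing assimilation: /p/ → [b] before /ŋ/; /k/ → [g] before /m/. In each pair only voicing changes, matching the following consonant, while place and manner stay constant.
The rule targets /q/ (voiceless uvular stop), which sits before the trigger /ɴ/ (voiced).
A voiced uvular stop is [ɢ], so the surface segment is [ɢ].

[kəɢɴa]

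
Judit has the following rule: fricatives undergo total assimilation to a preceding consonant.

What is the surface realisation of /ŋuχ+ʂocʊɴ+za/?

/ʂ/ is the segment targeted by the rule; it sits immediately after /χ/, so it assimilates completely and surfaces as [χ].
The same rule applies at the second boundary: /z/ → [ɴ] next to /ɴ/.

[ŋuχχocʊɴɴa]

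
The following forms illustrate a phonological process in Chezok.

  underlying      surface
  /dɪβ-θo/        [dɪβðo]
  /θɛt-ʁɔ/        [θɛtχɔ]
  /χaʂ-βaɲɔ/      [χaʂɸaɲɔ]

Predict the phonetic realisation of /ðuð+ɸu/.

[ðuðβu]

The data show progressive voicing assimilation: /θ/ → [ð] after /β/; /ʁ/ → [χ] after /t/; /β/ → [ɸ] after /ʂ/. In each pair only voicing changes, matching the preceding consonant, while place and manner stay constant.
/ɸ/ is a voiceless bilabial fricative. The preceding trigger /ð/ is voiced, so /ɸ/ must become voiced as well.
A voiced bilabial fricative is [β], so the surface segment is [β].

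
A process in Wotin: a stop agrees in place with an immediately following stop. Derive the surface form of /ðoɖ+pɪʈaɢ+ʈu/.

[ðobpɪʈaɖʈu]

/ɖ/ is a voiced retroflex stop. The following trigger /p/ is bilabial, so /ɖ/ must become bilabial as well.
Changing only its place to bilabial gives [b] — the voiced bilabial stop.
At the second juncture, /ɢ/ likewise becomes [ɖ] adjacent to /ʈ/.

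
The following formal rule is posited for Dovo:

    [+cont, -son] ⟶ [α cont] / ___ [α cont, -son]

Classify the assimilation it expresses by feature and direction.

The shared variable α links the value of [cont] on the target to that of the neighbouring obstruent. [cont] distinguishes stops from fricatives — a manner-of-articulation feature — so this is manner assimilation.
Since the environment is written after the underscore, the trigger follows the target; the direction is regressive.

regressive manner assimilation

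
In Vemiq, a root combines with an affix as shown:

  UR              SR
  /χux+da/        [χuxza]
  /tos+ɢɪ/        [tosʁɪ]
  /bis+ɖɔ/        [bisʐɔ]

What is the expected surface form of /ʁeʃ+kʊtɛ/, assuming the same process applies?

The data show progressive manner assimilation: /d/ → [z] after /x/; /ɢ/ → [ʁ] after /s/; /ɖ/ → [ʐ] after /s/. In each pair only manner changes, matching the preceding consonant, while place and voice stay constant.
/k/ is a voiceless velar stop. The preceding trigger /ʃ/ is a fricative, so /k/ must become a fricative as well.
Changing only its manner to fricative gives [x] — the voiceless velar fricative.

[ʁeʃxʊtɛ]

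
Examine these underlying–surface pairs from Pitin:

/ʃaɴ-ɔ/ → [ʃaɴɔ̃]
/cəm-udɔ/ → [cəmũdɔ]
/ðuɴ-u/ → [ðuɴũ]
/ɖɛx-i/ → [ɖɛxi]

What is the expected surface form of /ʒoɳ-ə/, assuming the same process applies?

[ʒoɳə̃]

The data show progressive nasality assimilation (vowel nasalisation): /ɔ/ → [ɔ̃] after /ɴ/; /u/ → [ũ] after /m/; /u/ → [ũ] after /ɴ/ — a vowel is nasalised by an immediately preceding nasal consonant.
No change occurs in [ɖɛxi] because the vowel at the boundary is adjacent to an oral consonant, not a nasal (/i/ next to /x/).
/ə/ sits next to the nasal /ɳ/ and is therefore nasalised to [ə̃].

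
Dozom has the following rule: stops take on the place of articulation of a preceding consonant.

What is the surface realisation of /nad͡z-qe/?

The rule targets /q/ (voiceless uvular stop), which sits after the trigger /d͡z/ (alveolar).
The voiceless alveolar stop is [t], so /q/ → [t].

[nad͡zte]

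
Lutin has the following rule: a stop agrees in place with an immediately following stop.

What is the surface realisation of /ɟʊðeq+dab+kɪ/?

The rule targets /q/ (voiceless uvular stop), which sits before the trigger /d/ (alveolar).
Changing only its place to alveolar gives [t] — the voiceless alveolar stop.
The same rule applies at the second boundary: /b/ → [g] next to /k/.

[ɟʊðetdagkɪ]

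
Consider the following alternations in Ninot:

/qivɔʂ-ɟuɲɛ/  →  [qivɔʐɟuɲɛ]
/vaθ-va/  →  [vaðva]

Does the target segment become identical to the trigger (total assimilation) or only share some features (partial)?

Underlying /ʂ/ is realised as [ʐ] next to /ɟ/; /ɟ/ itself does not change.
/ʂ/ is voiceless while /ɟ/ is voiced; the output [ʐ] is voiced, matching the trigger — so the feature that spreads is voicing.
Place and manner are unchanged, so the assimilation is partial, not total.
The other alternating form patterns the same way: /θ/ → [ð] before /v/ (voiceless → voiced, matching voiced) — only voicing changes, and always toward the following segment.

partial assimilation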